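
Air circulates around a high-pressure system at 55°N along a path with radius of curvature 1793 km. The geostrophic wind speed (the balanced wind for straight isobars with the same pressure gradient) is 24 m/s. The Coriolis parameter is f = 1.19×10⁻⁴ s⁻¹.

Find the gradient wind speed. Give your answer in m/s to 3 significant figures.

27.6 m/s

Around a high, pressure-gradient force acts outward with centrifugal, so Coriolis balances both:
fV = (1/ρ)|∂P/∂n| + V²/R  →  V² − fR·V + fR·V_g = 0
With fR = 1.19×10⁻⁴ × 1793×10³ m = 213 m/s:
V = [fR − √((fR)² − 4 fR V_g)]/2 = [213 − √(213² − 4×213×24)]/2 = 27.6 m/s
Supergeostrophic (V > V_g = 24 m/s), as expected around a high.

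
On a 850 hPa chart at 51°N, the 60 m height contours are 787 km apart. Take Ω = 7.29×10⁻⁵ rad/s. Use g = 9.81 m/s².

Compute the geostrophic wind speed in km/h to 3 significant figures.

23.8 km/h

Coriolis parameter at 51°N:
f = 2Ω sin φ = 2 × 7.29×10⁻⁵ × sin 51° = 1.13×10⁻⁴ s⁻¹
Height gradient: |∂Z/∂n| = 60 m / 787000 m = 7.62×10⁻⁵
On a pressure surface, geostrophic balance gives V_g = (g/f)|∂Z/∂n|:
V_g = 9.81 × 7.62×10⁻⁵ / 1.13×10⁻⁴ = 6.60 m/s
Converting: 6.60 m/s × 3.6 = 23.8 km/h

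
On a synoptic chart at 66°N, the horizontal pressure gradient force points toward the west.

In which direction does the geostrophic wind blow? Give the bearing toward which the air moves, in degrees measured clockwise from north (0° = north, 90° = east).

The pressure-gradient force points toward the west (bearing 270°).
Geostrophic balance: in the Northern Hemisphere the Coriolis force deflects motion to the right, so the geostrophic wind blows 90° to the right of the pressure-gradient force (low pressure on the left).
Rotating 270° by 90° clockwise gives 000° — the wind blows toward the north.

000°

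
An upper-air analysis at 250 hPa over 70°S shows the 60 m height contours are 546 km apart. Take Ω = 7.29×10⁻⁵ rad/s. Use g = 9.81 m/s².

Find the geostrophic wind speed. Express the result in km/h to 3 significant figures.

Coriolis parameter at 70°S:
f = 2Ω sin φ = 2 × 7.29×10⁻⁵ × sin 70° = 1.37×10⁻⁴ s⁻¹
Height gradient: |∂Z/∂n| = 60 m / 546000 m = 1.10×10⁻⁴
On a pressure surface, geostrophic balance gives V_g = (g/f)|∂Z/∂n|:
V_g = 9.81 × 1.10×10⁻⁴ / 1.37×10⁻⁴ = 7.87 m/s
Converting: 7.87 m/s × 3.6 = 28.3 km/h

28.3 km/h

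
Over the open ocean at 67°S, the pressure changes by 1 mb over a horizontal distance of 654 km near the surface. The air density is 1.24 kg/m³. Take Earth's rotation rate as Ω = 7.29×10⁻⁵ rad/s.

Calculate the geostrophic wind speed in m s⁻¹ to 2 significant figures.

Coriolis parameter at 67°S:
f = 2Ω sin φ = 2 × 7.29×10⁻⁵ × sin 67° = 1.34×10⁻⁴ s⁻¹
Pressure gradient: |∂P/∂n| = 100 Pa / 654000 m = 1.53×10⁻⁴ Pa/m
Geostrophic balance (pressure-gradient force = Coriolis force):
V_g = (1/(fρ)) |∂P/∂n| = 1.53×10⁻⁴ / (1.34×10⁻⁴ × 1.24) = 0.919 m/s

0.92 m s⁻¹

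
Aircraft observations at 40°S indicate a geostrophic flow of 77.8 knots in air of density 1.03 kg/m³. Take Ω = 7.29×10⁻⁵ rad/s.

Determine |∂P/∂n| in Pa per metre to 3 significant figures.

Coriolis parameter at 40°S:
f = 2Ω sin φ = 2 × 7.29×10⁻⁵ × sin 40° = 9.37×10⁻⁵ s⁻¹
Wind speed in SI: 77.8 knots = 40.0 m/s
Geostrophic balance rearranged: |∂P/∂n| = f ρ V_g
|∂P/∂n| = 9.37×10⁻⁵ × 1.03 × 40.0 = 3.86×10⁻³ Pa/m

3.86×10⁻³ Pa/m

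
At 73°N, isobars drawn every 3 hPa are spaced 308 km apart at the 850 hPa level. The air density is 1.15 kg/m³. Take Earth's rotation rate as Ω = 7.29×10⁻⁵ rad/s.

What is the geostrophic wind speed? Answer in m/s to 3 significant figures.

Coriolis parameter at 73°N:
f = 2Ω sin φ = 2 × 7.29×10⁻⁵ × sin 73° = 1.39×10⁻⁴ s⁻¹
Pressure gradient: |∂P/∂n| = 300 Pa / 308000 m = 9.74×10⁻⁴ Pa/m
Geostrophic balance (pressure-gradient force = Coriolis force):
V_g = (1/(fρ)) |∂P/∂n| = 9.74×10⁻⁴ / (1.39×10⁻⁴ × 1.15) = 6.07 m/s

6.07 m/s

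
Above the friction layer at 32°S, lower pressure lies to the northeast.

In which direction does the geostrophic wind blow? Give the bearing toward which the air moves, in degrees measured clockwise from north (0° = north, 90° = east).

315°

The pressure-gradient force points toward the northeast (bearing 045°).
Geostrophic balance: in the Southern Hemisphere the Coriolis force deflects motion to the left, so the geostrophic wind blows 90° to the left of the pressure-gradient force (low pressure on the right).
Rotating 045° by 90° counterclockwise gives 315° — the wind blows toward the northwest.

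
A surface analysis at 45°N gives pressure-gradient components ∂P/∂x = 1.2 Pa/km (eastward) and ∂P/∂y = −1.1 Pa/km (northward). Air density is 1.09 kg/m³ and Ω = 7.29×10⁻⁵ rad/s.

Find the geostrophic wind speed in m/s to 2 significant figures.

Coriolis parameter at 45°N:
f = 2Ω sin φ = 2 × 7.29×10⁻⁵ × sin 45° = 1.03×10⁻⁴ s⁻¹
Component geostrophic relations (x east, y north):
u_g = −(1/(fρ)) ∂P/∂y,  v_g = (1/(fρ)) ∂P/∂x
u_g = −(−1.1×10⁻³)/(1.03×10⁻⁴ × 1.09) = 9.79 m/s;  v_g = (1.2×10⁻³)/(1.03×10⁻⁴ × 1.09) = 10.7 m/s
|V_g| = √(u_g² + v_g²) = 14.5 m/s

14 m/s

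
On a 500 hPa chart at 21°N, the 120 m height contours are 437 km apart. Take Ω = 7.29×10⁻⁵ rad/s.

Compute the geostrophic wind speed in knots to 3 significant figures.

Coriolis parameter at 21°N:
f = 2Ω sin φ = 2 × 7.29×10⁻⁵ × sin 21° = 5.23×10⁻⁵ s⁻¹
Height gradient: |∂Z/∂n| = 120 m / 437000 m = 2.75×10⁻⁴
On a pressure surface, geostrophic balance gives V_g = (g/f)|∂Z/∂n|:
V_g = 9.81 × 2.75×10⁻⁴ / 5.23×10⁻⁵ = 51.6 m/s
Converting: 51.6 m/s × 1.944 = 100 knots

100 knots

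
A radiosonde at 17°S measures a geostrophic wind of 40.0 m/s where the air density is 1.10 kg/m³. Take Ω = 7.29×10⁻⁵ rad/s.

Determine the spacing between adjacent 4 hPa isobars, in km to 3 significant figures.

Coriolis parameter at 17°S:
f = 2Ω sin φ = 2 × 7.29×10⁻⁵ × sin 17° = 4.26×10⁻⁵ s⁻¹
Geostrophic balance rearranged: |∂P/∂n| = f ρ V_g
|∂P/∂n| = 4.26×10⁻⁵ × 1.10 × 40.0 = 1.88×10⁻³ Pa/m
Isobar spacing: Δn = ΔP/|∂P/∂n| = 400 Pa / 1.88×10⁻³ Pa/m = 213262 m ≈ 213 km

213 km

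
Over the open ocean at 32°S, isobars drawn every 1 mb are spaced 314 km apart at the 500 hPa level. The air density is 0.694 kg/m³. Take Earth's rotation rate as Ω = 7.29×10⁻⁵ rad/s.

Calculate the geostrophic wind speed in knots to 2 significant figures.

12 knots

Coriolis parameter at 32°S:
f = 2Ω sin φ = 2 × 7.29×10⁻⁵ × sin 32° = 7.73×10⁻⁵ s⁻¹
Pressure gradient: |∂P/∂n| = 100 Pa / 314000 m = 3.18×10⁻⁴ Pa/m
Geostrophic balance (pressure-gradient force = Coriolis force):
V_g = (1/(fρ)) |∂P/∂n| = 3.18×10⁻⁴ / (7.73×10⁻⁵ × 0.694) = 5.94 m/s
Converting: 5.94 m/s × 1.944 = 12 knots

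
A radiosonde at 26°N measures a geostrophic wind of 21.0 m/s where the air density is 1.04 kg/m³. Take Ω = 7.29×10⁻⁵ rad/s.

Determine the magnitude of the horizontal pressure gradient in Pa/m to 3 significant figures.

1.40×10⁻³ Pa/m

Coriolis parameter at 26°N:
f = 2Ω sin φ = 2 × 7.29×10⁻⁵ × sin 26° = 6.39×10⁻⁵ s⁻¹
Geostrophic balance rearranged: |∂P/∂n| = f ρ V_g
|∂P/∂n| = 6.39×10⁻⁵ × 1.04 × 21.0 = 1.40×10⁻³ Pa/m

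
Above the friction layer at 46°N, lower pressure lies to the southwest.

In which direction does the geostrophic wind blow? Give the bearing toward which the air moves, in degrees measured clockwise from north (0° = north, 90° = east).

315°

The pressure-gradient force points toward the southwest (bearing 225°).
Geostrophic balance: in the Northern Hemisphere the Coriolis force deflects motion to the right, so the geostrophic wind blows 90° to the right of the pressure-gradient force (low pressure on the left).
Rotating 225° by 90° clockwise gives 315° — the wind blows toward the northwest.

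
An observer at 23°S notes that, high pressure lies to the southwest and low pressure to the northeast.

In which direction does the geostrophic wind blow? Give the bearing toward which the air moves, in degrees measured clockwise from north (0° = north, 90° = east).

The pressure-gradient force points toward the northeast (bearing 045°).
Geostrophic balance: in the Southern Hemisphere the Coriolis force deflects motion to the left, so the geostrophic wind blows 90° to the left of the pressure-gradient force (low pressure on the right).
Rotating 045° by 90° counterclockwise gives 315° — the wind blows toward the northwest.

315°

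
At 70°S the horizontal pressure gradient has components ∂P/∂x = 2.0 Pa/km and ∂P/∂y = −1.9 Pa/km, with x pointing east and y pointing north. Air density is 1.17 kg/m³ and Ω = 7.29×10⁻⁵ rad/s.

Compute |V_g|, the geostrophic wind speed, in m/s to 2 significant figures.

Coriolis parameter at 70°S:
f = 2Ω sin φ = 2 × 7.29×10⁻⁵ × sin 70° = 1.37×10⁻⁴ s⁻¹
In the Southern Hemisphere f is negative: f = −1.37×10⁻⁴ s⁻¹.
Component geostrophic relations (x east, y north):
u_g = −(1/(fρ)) ∂P/∂y,  v_g = (1/(fρ)) ∂P/∂x
u_g = −(−1.9×10⁻³)/(−1.37×10⁻⁴ × 1.17) = −11.9 m/s;  v_g = (2.0×10⁻³)/(−1.37×10⁻⁴ × 1.17) = −12.5 m/s
|V_g| = √(u_g² + v_g²) = 17.2 m/s

17 m/s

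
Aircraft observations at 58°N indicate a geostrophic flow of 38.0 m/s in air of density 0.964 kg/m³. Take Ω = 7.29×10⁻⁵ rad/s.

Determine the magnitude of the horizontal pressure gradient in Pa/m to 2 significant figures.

Coriolis parameter at 58°N:
f = 2Ω sin φ = 2 × 7.29×10⁻⁵ × sin 58° = 1.24×10⁻⁴ s⁻¹
Geostrophic balance rearranged: |∂P/∂n| = f ρ V_g
|∂P/∂n| = 1.24×10⁻⁴ × 0.964 × 38.0 = 4.53×10⁻³ Pa/m

4.5×10⁻³ Pa/m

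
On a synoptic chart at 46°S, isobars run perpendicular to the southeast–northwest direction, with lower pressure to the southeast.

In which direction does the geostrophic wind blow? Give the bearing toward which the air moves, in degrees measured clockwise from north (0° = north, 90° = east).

045°

The pressure-gradient force points toward the southeast (bearing 135°).
Geostrophic balance: in the Southern Hemisphere the Coriolis force deflects motion to the left, so the geostrophic wind blows 90° to the left of the pressure-gradient force (low pressure on the right).
Rotating 135° by 90° counterclockwise gives 045° — the wind blows toward the northeast.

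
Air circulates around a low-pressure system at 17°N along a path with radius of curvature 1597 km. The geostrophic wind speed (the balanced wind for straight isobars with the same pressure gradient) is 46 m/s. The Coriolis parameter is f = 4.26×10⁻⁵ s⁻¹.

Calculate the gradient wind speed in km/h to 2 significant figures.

110 km/h

Around a low, centrifugal force acts outward with Coriolis, so pressure-gradient force balances both:
(1/ρ)|∂P/∂n| = fV + V²/R  →  V² + fR·V − fR·V_g = 0
With fR = 4.26×10⁻⁵ × 1597×10³ m = 68.0 m/s:
V = [−fR + √((fR)² + 4 fR V_g)]/2 = [−68.0 + √(68.0² + 4×68.0×46)]/2 = 31.5 m/s
Subgeostrophic (V < V_g = 46 m/s), as expected around a low.
Converting: 31.5 m/s × 3.6 = 110 km/h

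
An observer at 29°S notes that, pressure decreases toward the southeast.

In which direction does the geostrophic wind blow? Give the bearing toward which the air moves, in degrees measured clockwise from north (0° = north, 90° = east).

045°

The pressure-gradient force points toward the southeast (bearing 135°).
Geostrophic balance: in the Southern Hemisphere the Coriolis force deflects motion to the left, so the geostrophic wind blows 90° to the left of the pressure-gradient force (low pressure on the right).
Rotating 135° by 90° counterclockwise gives 045° — the wind blows toward the northeast.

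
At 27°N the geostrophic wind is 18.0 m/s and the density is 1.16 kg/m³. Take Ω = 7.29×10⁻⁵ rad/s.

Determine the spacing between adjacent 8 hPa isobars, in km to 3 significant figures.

Coriolis parameter at 27°N:
f = 2Ω sin φ = 2 × 7.29×10⁻⁵ × sin 27° = 6.62×10⁻⁵ s⁻¹
Geostrophic balance rearranged: |∂P/∂n| = f ρ V_g
|∂P/∂n| = 6.62×10⁻⁵ × 1.16 × 18.0 = 1.38×10⁻³ Pa/m
Isobar spacing: Δn = ΔP/|∂P/∂n| = 800 Pa / 1.38×10⁻³ Pa/m = 578836 m ≈ 579 km

579 km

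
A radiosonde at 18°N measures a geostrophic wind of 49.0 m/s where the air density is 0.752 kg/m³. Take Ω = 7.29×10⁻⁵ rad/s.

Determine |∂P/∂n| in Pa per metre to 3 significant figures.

1.66×10⁻³ Pa/m

Coriolis parameter at 18°N:
f = 2Ω sin φ = 2 × 7.29×10⁻⁵ × sin 18° = 4.51×10⁻⁵ s⁻¹
Geostrophic balance rearranged: |∂P/∂n| = f ρ V_g
|∂P/∂n| = 4.51×10⁻⁵ × 0.752 × 49.0 = 1.66×10⁻³ Pa/m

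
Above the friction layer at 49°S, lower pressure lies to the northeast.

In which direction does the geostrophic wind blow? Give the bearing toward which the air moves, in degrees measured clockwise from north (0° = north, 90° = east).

The pressure-gradient force points toward the northeast (bearing 045°).
Geostrophic balance: in the Southern Hemisphere the Coriolis force deflects motion to the left, so the geostrophic wind blows 90° to the left of the pressure-gradient force (low pressure on the right).
Rotating 045° by 90° counterclockwise gives 315° — the wind blows toward the northwest.

315°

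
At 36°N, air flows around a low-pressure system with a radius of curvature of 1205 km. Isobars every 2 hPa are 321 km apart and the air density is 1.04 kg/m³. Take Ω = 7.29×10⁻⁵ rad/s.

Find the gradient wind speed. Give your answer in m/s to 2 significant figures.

6.6 m/s

Coriolis parameter at 36°N:
f = 2Ω sin φ = 2 × 7.29×10⁻⁵ × sin 36° = 8.57×10⁻⁵ s⁻¹
Pressure gradient: |∂P/∂n| = 200 Pa / 321000 m = 6.23×10⁻⁴ Pa/m
Geostrophic speed: V_g = |∂P/∂n|/(fρ) = 6.23×10⁻⁴/(8.57×10⁻⁵ × 1.04) = 6.99 m/s
Around a low, centrifugal force acts outward with Coriolis, so pressure-gradient force balances both:
(1/ρ)|∂P/∂n| = fV + V²/R  →  V² + fR·V − fR·V_g = 0
With fR = 8.57×10⁻⁵ × 1205×10³ m = 103 m/s:
V = [−fR + √((fR)² + 4 fR V_g)]/2 = [−103 + √(103² + 4×103×6.99)]/2 = 6.57 m/s
Subgeostrophic (V < V_g = 6.99 m/s), as expected around a low.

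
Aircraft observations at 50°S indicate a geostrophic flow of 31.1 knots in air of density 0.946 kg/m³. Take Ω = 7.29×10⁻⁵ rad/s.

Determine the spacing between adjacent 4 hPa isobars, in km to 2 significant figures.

Coriolis parameter at 50°S:
f = 2Ω sin φ = 2 × 7.29×10⁻⁵ × sin 50° = 1.12×10⁻⁴ s⁻¹
Wind speed in SI: 31.1 knots = 16.0 m/s
Geostrophic balance rearranged: |∂P/∂n| = f ρ V_g
|∂P/∂n| = 1.12×10⁻⁴ × 0.946 × 16.0 = 1.69×10⁻³ Pa/m
Isobar spacing: Δn = ΔP/|∂P/∂n| = 400 Pa / 1.69×10⁻³ Pa/m = 236624 m ≈ 240 km

240 km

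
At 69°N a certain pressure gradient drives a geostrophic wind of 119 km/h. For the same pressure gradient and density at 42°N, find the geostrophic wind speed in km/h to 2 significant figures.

With the same pressure gradient and density, V_g ∝ 1/f ∝ 1/sin φ.
V₂ = V₁ · sin φ₁ / sin φ₂ = 119 × sin 69° / sin 42°
V₂ = 119 × 0.9336/0.6691 = 170 km/h

170 km/h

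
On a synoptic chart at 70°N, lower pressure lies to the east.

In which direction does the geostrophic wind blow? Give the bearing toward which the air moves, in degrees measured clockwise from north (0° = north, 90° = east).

180°

The pressure-gradient force points toward the east (bearing 090°).
Geostrophic balance: in the Northern Hemisphere the Coriolis force deflects motion to the right, so the geostrophic wind blows 90° to the right of the pressure-gradient force (low pressure on the left).
Rotating 090° by 90° clockwise gives 180° — the wind blows toward the south.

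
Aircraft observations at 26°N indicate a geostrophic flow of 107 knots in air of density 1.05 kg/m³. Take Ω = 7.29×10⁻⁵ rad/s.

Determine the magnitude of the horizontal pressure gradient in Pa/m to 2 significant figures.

3.7×10⁻³ Pa/m

Coriolis parameter at 26°N:
f = 2Ω sin φ = 2 × 7.29×10⁻⁵ × sin 26° = 6.39×10⁻⁵ s⁻¹
Wind speed in SI: 107 knots = 55.0 m/s
Geostrophic balance rearranged: |∂P/∂n| = f ρ V_g
|∂P/∂n| = 6.39×10⁻⁵ × 1.05 × 55.0 = 3.69×10⁻³ Pa/m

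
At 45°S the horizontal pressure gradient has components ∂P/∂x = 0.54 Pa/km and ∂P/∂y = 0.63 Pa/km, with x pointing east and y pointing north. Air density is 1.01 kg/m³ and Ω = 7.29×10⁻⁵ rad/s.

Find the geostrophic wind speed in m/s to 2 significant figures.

8.0 m/s

Coriolis parameter at 45°S:
f = 2Ω sin φ = 2 × 7.29×10⁻⁵ × sin 45° = 1.03×10⁻⁴ s⁻¹
In the Southern Hemisphere f is negative: f = −1.03×10⁻⁴ s⁻¹.
Component geostrophic relations (x east, y north):
u_g = −(1/(fρ)) ∂P/∂y,  v_g = (1/(fρ)) ∂P/∂x
u_g = −(0.63×10⁻³)/(−1.03×10⁻⁴ × 1.01) = 6.05 m/s;  v_g = (0.54×10⁻³)/(−1.03×10⁻⁴ × 1.01) = −5.19 m/s
|V_g| = √(u_g² + v_g²) = 7.97 m/s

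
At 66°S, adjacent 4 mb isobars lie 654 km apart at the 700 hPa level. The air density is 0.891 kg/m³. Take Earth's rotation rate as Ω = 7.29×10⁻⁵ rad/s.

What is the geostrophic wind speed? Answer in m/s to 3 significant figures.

5.15 m/s

Coriolis parameter at 66°S:
f = 2Ω sin φ = 2 × 7.29×10⁻⁵ × sin 66° = 1.33×10⁻⁴ s⁻¹
Pressure gradient: |∂P/∂n| = 400 Pa / 654000 m = 6.12×10⁻⁴ Pa/m
Geostrophic balance (pressure-gradient force = Coriolis force):
V_g = (1/(fρ)) |∂P/∂n| = 6.12×10⁻⁴ / (1.33×10⁻⁴ × 0.891) = 5.15 m/s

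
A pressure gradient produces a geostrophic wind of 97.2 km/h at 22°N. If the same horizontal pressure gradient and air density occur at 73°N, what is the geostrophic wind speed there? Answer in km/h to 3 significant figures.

With the same pressure gradient and density, V_g ∝ 1/f ∝ 1/sin φ.
V₂ = V₁ · sin φ₁ / sin φ₂ = 97.2 × sin 22° / sin 73°
V₂ = 97.2 × 0.3746/0.9563 = 38.1 km/h

38.1 km/h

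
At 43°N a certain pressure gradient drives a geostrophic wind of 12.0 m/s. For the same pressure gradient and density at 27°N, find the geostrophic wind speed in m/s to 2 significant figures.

18 m/s

With the same pressure gradient and density, V_g ∝ 1/f ∝ 1/sin φ.
V₂ = V₁ · sin φ₁ / sin φ₂ = 12.0 × sin 43° / sin 27°
V₂ = 12.0 × 0.6820/0.4540 = 18 m/s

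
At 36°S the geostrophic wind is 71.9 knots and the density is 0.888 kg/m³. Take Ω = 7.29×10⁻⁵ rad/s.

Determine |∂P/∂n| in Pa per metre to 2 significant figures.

Coriolis parameter at 36°S:
f = 2Ω sin φ = 2 × 7.29×10⁻⁵ × sin 36° = 8.57×10⁻⁵ s⁻¹
Wind speed in SI: 71.9 knots = 37.0 m/s
Geostrophic balance rearranged: |∂P/∂n| = f ρ V_g
|∂P/∂n| = 8.57×10⁻⁵ × 0.888 × 37.0 = 2.81×10⁻³ Pa/m

2.8×10⁻³ Pa/m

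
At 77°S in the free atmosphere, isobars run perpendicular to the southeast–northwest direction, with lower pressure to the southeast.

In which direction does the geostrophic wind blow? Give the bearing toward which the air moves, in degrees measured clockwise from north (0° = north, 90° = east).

045°

The pressure-gradient force points toward the southeast (bearing 135°).
Geostrophic balance: in the Southern Hemisphere the Coriolis force deflects motion to the left, so the geostrophic wind blows 90° to the left of the pressure-gradient force (low pressure on the right).
Rotating 135° by 90° counterclockwise gives 045° — the wind blows toward the northeast.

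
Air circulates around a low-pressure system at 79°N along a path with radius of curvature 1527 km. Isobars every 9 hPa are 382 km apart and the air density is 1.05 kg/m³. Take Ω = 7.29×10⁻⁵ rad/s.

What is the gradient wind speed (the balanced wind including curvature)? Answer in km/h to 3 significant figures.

Coriolis parameter at 79°N:
f = 2Ω sin φ = 2 × 7.29×10⁻⁵ × sin 79° = 1.43×10⁻⁴ s⁻¹
Pressure gradient: |∂P/∂n| = 900 Pa / 382000 m = 2.36×10⁻³ Pa/m
Geostrophic speed: V_g = |∂P/∂n|/(fρ) = 2.36×10⁻³/(1.43×10⁻⁴ × 1.05) = 15.7 m/s
Around a low, centrifugal force acts outward with Coriolis, so pressure-gradient force balances both:
(1/ρ)|∂P/∂n| = fV + V²/R  →  V² + fR·V − fR·V_g = 0
With fR = 1.43×10⁻⁴ × 1527×10³ m = 219 m/s:
V = [−fR + √((fR)² + 4 fR V_g)]/2 = [−219 + √(219² + 4×219×15.7)]/2 = 14.7 m/s
Subgeostrophic (V < V_g = 15.7 m/s), as expected around a low.
Converting: 14.7 m/s × 3.6 = 52.9 km/h

52.9 km/h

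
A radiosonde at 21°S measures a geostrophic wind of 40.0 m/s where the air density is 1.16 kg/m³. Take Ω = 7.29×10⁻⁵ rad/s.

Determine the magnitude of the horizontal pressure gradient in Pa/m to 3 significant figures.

Coriolis parameter at 21°S:
f = 2Ω sin φ = 2 × 7.29×10⁻⁵ × sin 21° = 5.23×10⁻⁵ s⁻¹
Geostrophic balance rearranged: |∂P/∂n| = f ρ V_g
|∂P/∂n| = 5.23×10⁻⁵ × 1.16 × 40.0 = 2.42×10⁻³ Pa/m

2.42×10⁻³ Pa/m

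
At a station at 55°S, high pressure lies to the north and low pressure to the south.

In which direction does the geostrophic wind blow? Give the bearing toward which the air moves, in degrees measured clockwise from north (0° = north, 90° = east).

The pressure-gradient force points toward the south (bearing 180°).
Geostrophic balance: in the Southern Hemisphere the Coriolis force deflects motion to the left, so the geostrophic wind blows 90° to the left of the pressure-gradient force (low pressure on the right).
Rotating 180° by 90° counterclockwise gives 090° — the wind blows toward the east.

090°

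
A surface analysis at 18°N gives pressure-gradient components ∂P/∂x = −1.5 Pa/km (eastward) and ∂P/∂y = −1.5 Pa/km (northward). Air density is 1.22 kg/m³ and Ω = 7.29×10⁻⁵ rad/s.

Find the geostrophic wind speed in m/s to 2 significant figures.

Coriolis parameter at 18°N:
f = 2Ω sin φ = 2 × 7.29×10⁻⁵ × sin 18° = 4.51×10⁻⁵ s⁻¹
Component geostrophic relations (x east, y north):
u_g = −(1/(fρ)) ∂P/∂y,  v_g = (1/(fρ)) ∂P/∂x
u_g = −(−1.5×10⁻³)/(4.51×10⁻⁵ × 1.22) = 27.3 m/s;  v_g = (−1.5×10⁻³)/(4.51×10⁻⁵ × 1.22) = −27.3 m/s
|V_g| = √(u_g² + v_g²) = 38.6 m/s

39 m/s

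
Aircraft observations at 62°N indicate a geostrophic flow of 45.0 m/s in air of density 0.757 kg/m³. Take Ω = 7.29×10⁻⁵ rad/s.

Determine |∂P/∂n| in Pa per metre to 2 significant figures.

Coriolis parameter at 62°N:
f = 2Ω sin φ = 2 × 7.29×10⁻⁵ × sin 62° = 1.29×10⁻⁴ s⁻¹
Geostrophic balance rearranged: |∂P/∂n| = f ρ V_g
|∂P/∂n| = 1.29×10⁻⁴ × 0.757 × 45.0 = 4.39×10⁻³ Pa/m

4.4×10⁻³ Pa/m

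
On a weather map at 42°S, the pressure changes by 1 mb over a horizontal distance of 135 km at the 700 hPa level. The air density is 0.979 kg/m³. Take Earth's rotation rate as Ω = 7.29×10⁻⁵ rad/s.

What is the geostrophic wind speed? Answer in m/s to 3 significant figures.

Coriolis parameter at 42°S:
f = 2Ω sin φ = 2 × 7.29×10⁻⁵ × sin 42° = 9.76×10⁻⁵ s⁻¹
Pressure gradient: |∂P/∂n| = 100 Pa / 135000 m = 7.41×10⁻⁴ Pa/m
Geostrophic balance (pressure-gradient force = Coriolis force):
V_g = (1/(fρ)) |∂P/∂n| = 7.41×10⁻⁴ / (9.76×10⁻⁵ × 0.979) = 7.76 m/s

7.76 m/s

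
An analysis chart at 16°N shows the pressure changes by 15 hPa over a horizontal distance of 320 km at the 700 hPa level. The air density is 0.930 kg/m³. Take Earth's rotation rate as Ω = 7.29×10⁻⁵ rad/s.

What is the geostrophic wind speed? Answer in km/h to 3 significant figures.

Coriolis parameter at 16°N:
f = 2Ω sin φ = 2 × 7.29×10⁻⁵ × sin 16° = 4.02×10⁻⁵ s⁻¹
Pressure gradient: |∂P/∂n| = 1500 Pa / 320000 m = 4.69×10⁻³ Pa/m
Geostrophic balance (pressure-gradient force = Coriolis force):
V_g = (1/(fρ)) |∂P/∂n| = 4.69×10⁻³ / (4.02×10⁻⁵ × 0.930) = 125 m/s
Converting: 125 m/s × 3.6 = 452 km/h

452 km/h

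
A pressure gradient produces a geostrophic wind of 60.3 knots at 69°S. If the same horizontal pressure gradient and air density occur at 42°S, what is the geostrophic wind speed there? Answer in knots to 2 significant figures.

84 knots

With the same pressure gradient and density, V_g ∝ 1/f ∝ 1/sin φ.
V₂ = V₁ · sin φ₁ / sin φ₂ = 60.3 × sin 69° / sin 42°
V₂ = 60.3 × 0.9336/0.6691 = 84 knots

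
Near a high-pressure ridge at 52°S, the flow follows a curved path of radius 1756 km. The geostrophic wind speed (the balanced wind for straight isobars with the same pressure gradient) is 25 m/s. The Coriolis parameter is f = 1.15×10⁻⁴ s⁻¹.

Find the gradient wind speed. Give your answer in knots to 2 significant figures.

Around a high, pressure-gradient force acts outward with centrifugal, so Coriolis balances both:
fV = (1/ρ)|∂P/∂n| + V²/R  →  V² − fR·V + fR·V_g = 0
With fR = 1.15×10⁻⁴ × 1756×10³ m = 202 m/s:
V = [fR − √((fR)² − 4 fR V_g)]/2 = [202 − √(202² − 4×202×25)]/2 = 29.2 m/s
Supergeostrophic (V > V_g = 25 m/s), as expected around a high.
Converting: 29.2 m/s × 1.944 = 57 knots

57 knots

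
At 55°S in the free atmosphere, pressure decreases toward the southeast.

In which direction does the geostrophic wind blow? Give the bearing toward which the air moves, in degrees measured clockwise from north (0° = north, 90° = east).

The pressure-gradient force points toward the southeast (bearing 135°).
Geostrophic balance: in the Southern Hemisphere the Coriolis force deflects motion to the left, so the geostrophic wind blows 90° to the left of the pressure-gradient force (low pressure on the right).
Rotating 135° by 90° counterclockwise gives 045° — the wind blows toward the northeast.

045°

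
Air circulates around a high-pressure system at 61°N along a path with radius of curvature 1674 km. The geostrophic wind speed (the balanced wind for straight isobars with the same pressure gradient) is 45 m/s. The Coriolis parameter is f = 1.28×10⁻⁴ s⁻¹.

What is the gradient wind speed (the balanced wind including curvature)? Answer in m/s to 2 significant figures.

64 m/s

Around a high, pressure-gradient force acts outward with centrifugal, so Coriolis balances both:
fV = (1/ρ)|∂P/∂n| + V²/R  →  V² − fR·V + fR·V_g = 0
With fR = 1.28×10⁻⁴ × 1674×10³ m = 214 m/s:
V = [fR − √((fR)² − 4 fR V_g)]/2 = [214 − √(214² − 4×214×45)]/2 = 64.3 m/s
Supergeostrophic (V > V_g = 45 m/s), as expected around a high.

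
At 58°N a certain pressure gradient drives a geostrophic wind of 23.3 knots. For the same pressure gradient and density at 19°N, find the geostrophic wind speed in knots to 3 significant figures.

With the same pressure gradient and density, V_g ∝ 1/f ∝ 1/sin φ.
V₂ = V₁ · sin φ₁ / sin φ₂ = 23.3 × sin 58° / sin 19°
V₂ = 23.3 × 0.8480/0.3256 = 60.7 knots

60.7 knots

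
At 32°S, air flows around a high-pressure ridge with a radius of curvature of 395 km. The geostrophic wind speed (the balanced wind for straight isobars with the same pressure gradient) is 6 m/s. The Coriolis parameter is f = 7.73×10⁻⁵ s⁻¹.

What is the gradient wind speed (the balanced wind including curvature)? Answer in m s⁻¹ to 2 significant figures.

Around a high, pressure-gradient force acts outward with centrifugal, so Coriolis balances both:
fV = (1/ρ)|∂P/∂n| + V²/R  →  V² − fR·V + fR·V_g = 0
With fR = 7.73×10⁻⁵ × 395×10³ m = 30.5 m/s:
V = [fR − √((fR)² − 4 fR V_g)]/2 = [30.5 − √(30.5² − 4×30.5×6)]/2 = 8.2 m/s
Supergeostrophic (V > V_g = 6 m/s), as expected around a high.

8.2 m s⁻¹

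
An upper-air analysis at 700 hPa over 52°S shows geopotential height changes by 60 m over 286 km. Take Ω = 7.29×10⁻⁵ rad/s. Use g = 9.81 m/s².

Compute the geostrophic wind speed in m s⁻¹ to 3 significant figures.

Coriolis parameter at 52°S:
f = 2Ω sin φ = 2 × 7.29×10⁻⁵ × sin 52° = 1.15×10⁻⁴ s⁻¹
Height gradient: |∂Z/∂n| = 60 m / 286000 m = 2.10×10⁻⁴
On a pressure surface, geostrophic balance gives V_g = (g/f)|∂Z/∂n|:
V_g = 9.81 × 2.10×10⁻⁴ / 1.15×10⁻⁴ = 17.9 m/s

17.9 m s⁻¹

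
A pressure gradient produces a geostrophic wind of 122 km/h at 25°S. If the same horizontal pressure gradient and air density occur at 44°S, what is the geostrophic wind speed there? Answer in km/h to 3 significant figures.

With the same pressure gradient and density, V_g ∝ 1/f ∝ 1/sin φ.
V₂ = V₁ · sin φ₁ / sin φ₂ = 122 × sin 25° / sin 44°
V₂ = 122 × 0.4226/0.6947 = 74.2 km/h

74.2 km/h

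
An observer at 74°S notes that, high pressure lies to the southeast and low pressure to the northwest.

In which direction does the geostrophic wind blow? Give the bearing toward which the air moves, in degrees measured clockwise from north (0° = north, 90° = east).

The pressure-gradient force points toward the northwest (bearing 315°).
Geostrophic balance: in the Southern Hemisphere the Coriolis force deflects motion to the left, so the geostrophic wind blows 90° to the left of the pressure-gradient force (low pressure on the right).
Rotating 315° by 90° counterclockwise gives 225° — the wind blows toward the southwest.

225°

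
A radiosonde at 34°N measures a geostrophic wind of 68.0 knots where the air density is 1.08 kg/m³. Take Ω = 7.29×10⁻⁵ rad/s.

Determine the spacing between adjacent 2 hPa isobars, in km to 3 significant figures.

Coriolis parameter at 34°N:
f = 2Ω sin φ = 2 × 7.29×10⁻⁵ × sin 34° = 8.15×10⁻⁵ s⁻¹
Wind speed in SI: 68.0 knots = 35.0 m/s
Geostrophic balance rearranged: |∂P/∂n| = f ρ V_g
|∂P/∂n| = 8.15×10⁻⁵ × 1.08 × 35.0 = 3.08×10⁻³ Pa/m
Isobar spacing: Δn = ΔP/|∂P/∂n| = 200 Pa / 3.08×10⁻³ Pa/m = 64929 m ≈ 64.9 km

64.9 km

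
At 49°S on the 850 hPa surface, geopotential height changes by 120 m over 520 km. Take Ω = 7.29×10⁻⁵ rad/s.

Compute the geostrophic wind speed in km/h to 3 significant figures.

Coriolis parameter at 49°S:
f = 2Ω sin φ = 2 × 7.29×10⁻⁵ × sin 49° = 1.10×10⁻⁴ s⁻¹
Height gradient: |∂Z/∂n| = 120 m / 520000 m = 2.31×10⁻⁴
On a pressure surface, geostrophic balance gives V_g = (g/f)|∂Z/∂n|:
V_g = 9.81 × 2.31×10⁻⁴ / 1.10×10⁻⁴ = 20.6 m/s
Converting: 20.6 m/s × 3.6 = 74.1 km/h

74.1 km/h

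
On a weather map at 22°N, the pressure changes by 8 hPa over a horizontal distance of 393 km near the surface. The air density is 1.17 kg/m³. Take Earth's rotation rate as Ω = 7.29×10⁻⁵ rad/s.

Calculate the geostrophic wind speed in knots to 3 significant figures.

Coriolis parameter at 22°N:
f = 2Ω sin φ = 2 × 7.29×10⁻⁵ × sin 22° = 5.46×10⁻⁵ s⁻¹
Pressure gradient: |∂P/∂n| = 800 Pa / 393000 m = 2.04×10⁻³ Pa/m
Geostrophic balance (pressure-gradient force = Coriolis force):
V_g = (1/(fρ)) |∂P/∂n| = 2.04×10⁻³ / (5.46×10⁻⁵ × 1.17) = 31.9 m/s
Converting: 31.9 m/s × 1.944 = 61.9 knots

61.9 knots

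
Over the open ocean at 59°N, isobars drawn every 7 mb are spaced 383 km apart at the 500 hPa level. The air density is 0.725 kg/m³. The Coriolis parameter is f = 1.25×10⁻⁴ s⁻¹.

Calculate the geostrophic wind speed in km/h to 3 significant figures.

72.6 km/h

Pressure gradient: |∂P/∂n| = 700 Pa / 383000 m = 1.83×10⁻³ Pa/m
Geostrophic balance (pressure-gradient force = Coriolis force):
V_g = (1/(fρ)) |∂P/∂n| = 1.83×10⁻³ / (1.25×10⁻⁴ × 0.725) = 20.2 m/s
Converting: 20.2 m/s × 3.6 = 72.6 km/h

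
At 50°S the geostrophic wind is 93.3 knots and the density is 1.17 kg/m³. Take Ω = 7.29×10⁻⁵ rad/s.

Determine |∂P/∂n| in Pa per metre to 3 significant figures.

6.27×10⁻³ Pa/m

Coriolis parameter at 50°S:
f = 2Ω sin φ = 2 × 7.29×10⁻⁵ × sin 50° = 1.12×10⁻⁴ s⁻¹
Wind speed in SI: 93.3 knots = 48.0 m/s
Geostrophic balance rearranged: |∂P/∂n| = f ρ V_g
|∂P/∂n| = 1.12×10⁻⁴ × 1.17 × 48.0 = 6.27×10⁻³ Pa/m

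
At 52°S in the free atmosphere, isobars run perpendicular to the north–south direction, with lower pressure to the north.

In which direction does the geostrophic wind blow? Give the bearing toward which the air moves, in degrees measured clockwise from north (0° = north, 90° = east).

270°

The pressure-gradient force points toward the north (bearing 000°).
Geostrophic balance: in the Southern Hemisphere the Coriolis force deflects motion to the left, so the geostrophic wind blows 90° to the left of the pressure-gradient force (low pressure on the right).
Rotating 000° by 90° counterclockwise gives 270° — the wind blows toward the west.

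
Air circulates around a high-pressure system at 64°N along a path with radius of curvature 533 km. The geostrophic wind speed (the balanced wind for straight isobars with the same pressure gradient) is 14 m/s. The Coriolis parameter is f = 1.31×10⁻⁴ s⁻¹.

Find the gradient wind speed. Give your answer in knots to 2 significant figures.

38 knots

Around a high, pressure-gradient force acts outward with centrifugal, so Coriolis balances both:
fV = (1/ρ)|∂P/∂n| + V²/R  →  V² − fR·V + fR·V_g = 0
With fR = 1.31×10⁻⁴ × 533×10³ m = 69.8 m/s:
V = [fR − √((fR)² − 4 fR V_g)]/2 = [69.8 − √(69.8² − 4×69.8×14)]/2 = 19.4 m/s
Supergeostrophic (V > V_g = 14 m/s), as expected around a high.
Converting: 19.4 m/s × 1.944 = 38 knots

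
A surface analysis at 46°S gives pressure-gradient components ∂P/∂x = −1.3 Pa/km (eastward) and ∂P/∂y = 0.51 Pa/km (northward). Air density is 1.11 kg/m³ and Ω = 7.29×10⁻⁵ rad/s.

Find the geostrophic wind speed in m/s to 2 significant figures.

Coriolis parameter at 46°S:
f = 2Ω sin φ = 2 × 7.29×10⁻⁵ × sin 46° = 1.05×10⁻⁴ s⁻¹
In the Southern Hemisphere f is negative: f = −1.05×10⁻⁴ s⁻¹.
Component geostrophic relations (x east, y north):
u_g = −(1/(fρ)) ∂P/∂y,  v_g = (1/(fρ)) ∂P/∂x
u_g = −(0.51×10⁻³)/(−1.05×10⁻⁴ × 1.11) = 4.38 m/s;  v_g = (−1.3×10⁻³)/(−1.05×10⁻⁴ × 1.11) = 11.2 m/s
|V_g| = √(u_g² + v_g²) = 12.0 m/s

12 m/s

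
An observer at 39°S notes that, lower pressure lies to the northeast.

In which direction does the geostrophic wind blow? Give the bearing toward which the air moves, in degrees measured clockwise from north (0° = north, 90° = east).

The pressure-gradient force points toward the northeast (bearing 045°).
Geostrophic balance: in the Southern Hemisphere the Coriolis force deflects motion to the left, so the geostrophic wind blows 90° to the left of the pressure-gradient force (low pressure on the right).
Rotating 045° by 90° counterclockwise gives 315° — the wind blows toward the northwest.

315°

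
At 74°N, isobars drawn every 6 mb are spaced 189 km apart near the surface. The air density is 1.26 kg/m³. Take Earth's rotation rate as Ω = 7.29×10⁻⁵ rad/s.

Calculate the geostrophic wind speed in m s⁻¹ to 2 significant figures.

Coriolis parameter at 74°N:
f = 2Ω sin φ = 2 × 7.29×10⁻⁵ × sin 74° = 1.40×10⁻⁴ s⁻¹
Pressure gradient: |∂P/∂n| = 600 Pa / 189000 m = 3.17×10⁻³ Pa/m
Geostrophic balance (pressure-gradient force = Coriolis force):
V_g = (1/(fρ)) |∂P/∂n| = 3.17×10⁻³ / (1.40×10⁻⁴ × 1.26) = 18.0 m/s

18 m s⁻¹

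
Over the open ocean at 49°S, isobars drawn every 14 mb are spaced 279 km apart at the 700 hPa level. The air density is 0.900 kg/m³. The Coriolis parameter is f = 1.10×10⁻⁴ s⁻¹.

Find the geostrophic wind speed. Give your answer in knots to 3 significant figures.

98.5 knots

Pressure gradient: |∂P/∂n| = 1400 Pa / 279000 m = 5.02×10⁻³ Pa/m
Geostrophic balance (pressure-gradient force = Coriolis force):
V_g = (1/(fρ)) |∂P/∂n| = 5.02×10⁻³ / (1.10×10⁻⁴ × 0.900) = 50.7 m/s
Converting: 50.7 m/s × 1.944 = 98.5 knots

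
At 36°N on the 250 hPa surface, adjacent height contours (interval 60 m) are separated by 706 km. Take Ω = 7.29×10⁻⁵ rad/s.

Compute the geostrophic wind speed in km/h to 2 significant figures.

35 km/h

Coriolis parameter at 36°N:
f = 2Ω sin φ = 2 × 7.29×10⁻⁵ × sin 36° = 8.57×10⁻⁵ s⁻¹
Height gradient: |∂Z/∂n| = 60 m / 706000 m = 8.50×10⁻⁵
On a pressure surface, geostrophic balance gives V_g = (g/f)|∂Z/∂n|:
V_g = 9.81 × 8.50×10⁻⁵ / 8.57×10⁻⁵ = 9.73 m/s
Converting: 9.73 m/s × 3.6 = 35 km/h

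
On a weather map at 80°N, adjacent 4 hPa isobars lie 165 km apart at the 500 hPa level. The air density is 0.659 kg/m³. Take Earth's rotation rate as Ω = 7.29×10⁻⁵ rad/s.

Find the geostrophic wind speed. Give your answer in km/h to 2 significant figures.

Coriolis parameter at 80°N:
f = 2Ω sin φ = 2 × 7.29×10⁻⁵ × sin 80° = 1.44×10⁻⁴ s⁻¹
Pressure gradient: |∂P/∂n| = 400 Pa / 165000 m = 2.42×10⁻³ Pa/m
Geostrophic balance (pressure-gradient force = Coriolis force):
V_g = (1/(fρ)) |∂P/∂n| = 2.42×10⁻³ / (1.44×10⁻⁴ × 0.659) = 25.6 m/s
Converting: 25.6 m/s × 3.6 = 92 km/h

92 km/h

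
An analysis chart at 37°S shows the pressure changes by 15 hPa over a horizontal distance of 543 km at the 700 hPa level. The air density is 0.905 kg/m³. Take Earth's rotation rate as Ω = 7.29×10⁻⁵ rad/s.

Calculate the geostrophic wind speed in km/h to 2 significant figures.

130 km/h

Coriolis parameter at 37°S:
f = 2Ω sin φ = 2 × 7.29×10⁻⁵ × sin 37° = 8.77×10⁻⁵ s⁻¹
Pressure gradient: |∂P/∂n| = 1500 Pa / 543000 m = 2.76×10⁻³ Pa/m
Geostrophic balance (pressure-gradient force = Coriolis force):
V_g = (1/(fρ)) |∂P/∂n| = 2.76×10⁻³ / (8.77×10⁻⁵ × 0.905) = 34.8 m/s
Converting: 34.8 m/s × 3.6 = 130 km/h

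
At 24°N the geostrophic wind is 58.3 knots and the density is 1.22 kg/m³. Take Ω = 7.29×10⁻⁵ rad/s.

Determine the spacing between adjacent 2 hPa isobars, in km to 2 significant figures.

Coriolis parameter at 24°N:
f = 2Ω sin φ = 2 × 7.29×10⁻⁵ × sin 24° = 5.93×10⁻⁵ s⁻¹
Wind speed in SI: 58.3 knots = 30.0 m/s
Geostrophic balance rearranged: |∂P/∂n| = f ρ V_g
|∂P/∂n| = 5.93×10⁻⁵ × 1.22 × 30.0 = 2.17×10⁻³ Pa/m
Isobar spacing: Δn = ΔP/|∂P/∂n| = 200 Pa / 2.17×10⁻³ Pa/m = 92171 m ≈ 92 km

92 km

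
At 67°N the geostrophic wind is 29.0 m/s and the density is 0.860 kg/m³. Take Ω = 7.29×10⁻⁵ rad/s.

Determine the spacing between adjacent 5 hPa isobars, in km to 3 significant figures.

149 km

Coriolis parameter at 67°N:
f = 2Ω sin φ = 2 × 7.29×10⁻⁵ × sin 67° = 1.34×10⁻⁴ s⁻¹
Geostrophic balance rearranged: |∂P/∂n| = f ρ V_g
|∂P/∂n| = 1.34×10⁻⁴ × 0.860 × 29.0 = 3.35×10⁻³ Pa/m
Isobar spacing: Δn = ΔP/|∂P/∂n| = 500 Pa / 3.35×10⁻³ Pa/m = 149379 m ≈ 149 km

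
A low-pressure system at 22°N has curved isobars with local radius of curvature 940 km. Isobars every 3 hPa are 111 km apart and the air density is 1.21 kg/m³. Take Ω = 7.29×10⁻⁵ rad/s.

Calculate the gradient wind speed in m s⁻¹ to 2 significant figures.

27 m s⁻¹

Coriolis parameter at 22°N:
f = 2Ω sin φ = 2 × 7.29×10⁻⁵ × sin 22° = 5.46×10⁻⁵ s⁻¹
Pressure gradient: |∂P/∂n| = 300 Pa / 111000 m = 2.70×10⁻³ Pa/m
Geostrophic speed: V_g = |∂P/∂n|/(fρ) = 2.70×10⁻³/(5.46×10⁻⁵ × 1.21) = 40.9 m/s
Around a low, centrifugal force acts outward with Coriolis, so pressure-gradient force balances both:
(1/ρ)|∂P/∂n| = fV + V²/R  →  V² + fR·V − fR·V_g = 0
With fR = 5.46×10⁻⁵ × 940×10³ m = 51.3 m/s:
V = [−fR + √((fR)² + 4 fR V_g)]/2 = [−51.3 + √(51.3² + 4×51.3×40.9)]/2 = 26.9 m/s
Subgeostrophic (V < V_g = 40.9 m/s), as expected around a low.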